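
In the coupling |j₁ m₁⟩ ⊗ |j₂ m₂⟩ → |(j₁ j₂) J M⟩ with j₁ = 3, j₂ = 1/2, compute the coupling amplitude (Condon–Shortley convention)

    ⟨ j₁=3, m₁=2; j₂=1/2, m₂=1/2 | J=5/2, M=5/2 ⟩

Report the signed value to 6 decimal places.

triangle: 1!·5!·0!/7! = 120/5040
(j±m)!: 5!·1!·1!·0!·5!·0! = 14400
prefactor² = (2J+1)·Δ·N² = 14400/7
  k=1: −1/(1!·0!·0!·0!·5!·0!) = -1/120
Σ = -1/120  ⇒  CG² = 14400/7·(-1/120)² = 1/7
CG = −√(1/7) = -0.377964

−√(1/7) = -0.377964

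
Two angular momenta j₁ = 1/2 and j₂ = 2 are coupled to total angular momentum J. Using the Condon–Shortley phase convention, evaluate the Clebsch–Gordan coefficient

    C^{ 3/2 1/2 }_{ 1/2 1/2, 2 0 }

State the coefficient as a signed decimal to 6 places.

+0.632456  (= +√(2/5))

√[4·1!0!3!/5! · 1!0!2!2!2!1!] = √(8/5)
  +(−1)^0/∏(0,1,0,2,0,1)! = 1/2  (running 1/2)
⟨..|..⟩ = √(8/5)·(1/2) = +0.632456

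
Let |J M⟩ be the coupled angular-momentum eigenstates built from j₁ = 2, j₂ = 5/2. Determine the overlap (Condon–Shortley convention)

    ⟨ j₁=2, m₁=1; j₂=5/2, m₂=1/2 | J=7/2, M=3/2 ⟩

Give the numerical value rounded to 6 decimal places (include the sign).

+√(2/21) ≈ +0.308607

triangle: 1!·3!·4!/9! = 144/362880
(j±m)!: 3!·1!·3!·2!·5!·2! = 17280
prefactor² = (2J+1)·Δ·N² = 384/7
  k=0: +1/(0!·1!·1!·3!·2!·1!) = 1/12
  k=1: −1/(1!·0!·0!·2!·3!·2!) = -1/24
Σ = 1/24  ⇒  CG² = 384/7·1/24² = 2/21
CG = +√(2/21) = +0.308607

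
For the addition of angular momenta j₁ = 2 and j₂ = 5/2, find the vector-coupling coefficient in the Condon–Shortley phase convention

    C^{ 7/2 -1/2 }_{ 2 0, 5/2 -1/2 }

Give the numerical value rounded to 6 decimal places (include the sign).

+√(4/105) ≈ +0.195180

√[8·1!3!4!/9! · 2!2!2!3!3!4!] = √(768/35)
  +(−1)^0/∏(0,1,2,2,1,2)! = 1/8  (running 1/8)
  +(−1)^1/∏(1,0,1,1,2,3)! = -1/12  (running 1/24)
⟨..|..⟩ = √(768/35)·(1/24) = +0.195180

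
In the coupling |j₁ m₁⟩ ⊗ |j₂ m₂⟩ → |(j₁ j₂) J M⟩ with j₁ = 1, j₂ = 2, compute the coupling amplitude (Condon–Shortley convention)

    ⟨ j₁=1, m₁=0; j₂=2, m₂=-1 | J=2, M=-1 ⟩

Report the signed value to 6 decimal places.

+√(1/6) ≈ +0.408248

j₁+j₂−J=1  J+j₁−j₂=1  J−j₁+j₂=3  j₁+j₂+J+1=6
(j₁±m₁, j₂±m₂, J±M) = (1,1,1,3,1,3)
P² = 3/2
sum k=0..1:
  [0] +1/2 = 1/2
  [1] −1/6 = -1/6
S = 1/3
C² = P²·S² = 1/6 ; C = +0.408248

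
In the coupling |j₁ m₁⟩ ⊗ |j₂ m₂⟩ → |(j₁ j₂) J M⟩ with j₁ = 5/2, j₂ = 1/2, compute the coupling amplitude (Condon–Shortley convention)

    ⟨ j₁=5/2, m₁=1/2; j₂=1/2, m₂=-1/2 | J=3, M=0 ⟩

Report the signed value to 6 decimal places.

j₁+j₂−J=0  J+j₁−j₂=5  J−j₁+j₂=1  j₁+j₂+J+1=7
(j₁±m₁, j₂±m₂, J±M) = (3,2,0,1,3,3)
P² = 72
sum k=0..0:
  [0] +1/12 = 1/12
S = 1/12
C² = P²·S² = 1/2 ; C = +0.707107

+0.707107  (= +√(1/2))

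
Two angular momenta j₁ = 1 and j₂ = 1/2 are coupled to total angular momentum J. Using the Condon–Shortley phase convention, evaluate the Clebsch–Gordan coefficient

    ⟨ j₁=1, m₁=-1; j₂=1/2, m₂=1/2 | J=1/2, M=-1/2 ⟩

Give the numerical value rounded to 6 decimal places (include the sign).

triangle: 1!×1!×0!/3! = 1/6
(j±m)!: 0!×2!×1!×0!×0!×1! = 2
prefactor² = (2J+1)×Δ×N² = 2/3
  k=1: −1/(1!×0!×1!×0!×0!×0!) = -1
Σ = -1  ⇒  CG² = 2/3×(-1)² = 2/3
CG = −√(2/3) = -0.816497

-0.816497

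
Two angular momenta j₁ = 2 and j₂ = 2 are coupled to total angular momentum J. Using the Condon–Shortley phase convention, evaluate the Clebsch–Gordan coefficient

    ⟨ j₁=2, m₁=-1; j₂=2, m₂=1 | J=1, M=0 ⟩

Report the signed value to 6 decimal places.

j₁+j₂−J=3  J+j₁−j₂=1  J−j₁+j₂=1  j₁+j₂+J+1=6
(j₁±m₁, j₂±m₂, J±M) = (1,3,3,1,1,1)
P² = 9/10
sum k=2..3:
  [2] +1/2 = 1/2
  [3] −1/6 = -1/6
S = 1/3
C² = P²·S² = 1/10 ; C = +0.316228

+0.316228  (= +√(1/10))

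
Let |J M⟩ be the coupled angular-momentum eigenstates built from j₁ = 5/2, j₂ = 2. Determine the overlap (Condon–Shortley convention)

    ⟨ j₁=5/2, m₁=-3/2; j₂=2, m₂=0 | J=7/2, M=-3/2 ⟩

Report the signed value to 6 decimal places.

-0.534522  (= −√(2/7))

√[8·1!4!3!/9! · 1!4!2!2!2!5!] = √(512/7)
  +(−1)^0/∏(0,1,4,2,0,1)! = 1/48  (running 1/48)
  +(−1)^1/∏(1,0,3,1,1,2)! = -1/12  (running -1/16)
⟨..|..⟩ = √(512/7)·(-1/16) = -0.534522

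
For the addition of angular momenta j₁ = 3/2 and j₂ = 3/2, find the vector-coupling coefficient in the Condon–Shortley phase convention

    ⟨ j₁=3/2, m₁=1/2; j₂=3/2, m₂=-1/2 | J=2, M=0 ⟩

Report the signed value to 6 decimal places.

+√(1/4) ≈ +0.500000

triangle: 1!*2!*2!/6! = 4/720
(j±m)!: 2!*1!*1!*2!*2!*2! = 16
prefactor² = (2J+1)*Δ*N² = 4/9
  k=0: +1/(0!*1!*1!*1!*1!*1!) = 1
  k=1: −1/(1!*0!*0!*0!*2!*2!) = -1/4
Σ = 3/4  ⇒  CG² = 4/9*3/4² = 1/4
CG = +√(1/4) = +0.500000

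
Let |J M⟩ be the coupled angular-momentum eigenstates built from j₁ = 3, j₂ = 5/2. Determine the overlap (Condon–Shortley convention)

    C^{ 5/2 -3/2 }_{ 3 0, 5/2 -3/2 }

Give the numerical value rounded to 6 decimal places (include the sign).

−√(7/30) ≈ -0.483046

√[6·3!3!2!/9! · 3!3!1!4!1!4!] = √(864/35)
  +(−1)^0/∏(0,3,3,1,0,1)! = 1/36  (running 1/36)
  +(−1)^1/∏(1,2,2,0,1,2)! = -1/8  (running -7/72)
⟨..|..⟩ = √(864/35)·(-7/72) = -0.483046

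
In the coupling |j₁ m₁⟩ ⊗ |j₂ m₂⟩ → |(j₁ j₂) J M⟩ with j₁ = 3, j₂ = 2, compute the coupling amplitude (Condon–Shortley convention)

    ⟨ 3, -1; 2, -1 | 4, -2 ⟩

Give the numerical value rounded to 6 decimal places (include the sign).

+√(1/28) = +0.188982

j₁+j₂−J=1  J+j₁−j₂=5  J−j₁+j₂=3  j₁+j₂+J+1=10
(j₁±m₁, j₂±m₂, J±M) = (2,4,1,3,2,6)
P² = 5184/7
sum k=0..1:
  [0] +1/48 = 1/48
  [1] −1/72 = -1/72
S = 1/144
C² = P²·S² = 1/28 ; C = +0.188982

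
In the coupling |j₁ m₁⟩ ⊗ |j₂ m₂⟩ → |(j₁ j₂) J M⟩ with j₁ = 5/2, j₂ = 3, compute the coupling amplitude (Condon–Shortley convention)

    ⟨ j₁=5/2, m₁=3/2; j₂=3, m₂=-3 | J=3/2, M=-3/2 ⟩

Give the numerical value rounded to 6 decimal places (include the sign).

+√(3/14) = +0.462910

triangle: 4!·1!·2!/8! = 48/40320
(j±m)!: 4!·1!·0!·6!·0!·3! = 103680
prefactor² = (2J+1)·Δ·N² = 3456/7
  k=0: +1/(0!·4!·1!·0!·0!·2!) = 1/48
Σ = 1/48  ⇒  CG² = 3456/7·1/48² = 3/14
CG = +√(3/14) = +0.462910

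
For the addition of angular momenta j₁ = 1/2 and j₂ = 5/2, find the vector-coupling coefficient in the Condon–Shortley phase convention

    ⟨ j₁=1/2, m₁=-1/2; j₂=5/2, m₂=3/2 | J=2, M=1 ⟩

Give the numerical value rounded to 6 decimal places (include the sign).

−√(2/3) = -0.816497

triangle: 1!*0!*4!/6! = 24/720
(j±m)!: 0!*1!*4!*1!*3!*1! = 144
prefactor² = (2J+1)*Δ*N² = 24
  k=1: −1/(1!*0!*0!*3!*0!*1!) = -1/6
Σ = -1/6  ⇒  CG² = 24*(-1/6)² = 2/3
CG = −√(2/3) = -0.816497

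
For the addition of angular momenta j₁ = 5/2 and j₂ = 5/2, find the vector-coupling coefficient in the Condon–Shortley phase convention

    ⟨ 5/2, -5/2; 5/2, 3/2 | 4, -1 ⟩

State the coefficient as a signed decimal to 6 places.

triangle: 1!·4!·4!/10! = 576/3628800
(j±m)!: 0!·5!·4!·1!·3!·5! = 2073600
prefactor² = (2J+1)·Δ·N² = 20736/7
  k=1: −1/(1!·0!·4!·3!·0!·1!) = -1/144
Σ = -1/144  ⇒  CG² = 20736/7·(-1/144)² = 1/7
CG = −√(1/7) = -0.377964

−√(1/7) = -0.377964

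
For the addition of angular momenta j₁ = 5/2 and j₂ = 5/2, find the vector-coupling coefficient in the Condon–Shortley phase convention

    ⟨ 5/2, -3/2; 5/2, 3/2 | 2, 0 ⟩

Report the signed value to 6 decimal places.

−√(1/84) = -0.109109

triangle: 3!*2!*2!/8! = 24/40320
(j±m)!: 1!*4!*4!*1!*2!*2! = 2304
prefactor² = (2J+1)*Δ*N² = 48/7
  k=2: +1/(2!*1!*2!*2!*0!*0!) = 1/8
  k=3: −1/(3!*0!*1!*1!*1!*1!) = -1/6
Σ = -1/24  ⇒  CG² = 48/7*(-1/24)² = 1/84
CG = −√(1/84) = -0.109109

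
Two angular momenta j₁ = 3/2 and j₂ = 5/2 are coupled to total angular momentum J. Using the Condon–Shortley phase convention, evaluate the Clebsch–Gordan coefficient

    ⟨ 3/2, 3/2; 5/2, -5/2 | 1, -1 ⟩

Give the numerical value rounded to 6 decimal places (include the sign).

+√(1/2) = +0.707107

triangle: 3!×0!×2!/6! = 12/720
(j±m)!: 3!×0!×0!×5!×0!×2! = 1440
prefactor² = (2J+1)×Δ×N² = 72
  k=0: +1/(0!×3!×0!×0!×0!×2!) = 1/12
Σ = 1/12  ⇒  CG² = 72×1/12² = 1/2
CG = +√(1/2) = +0.707107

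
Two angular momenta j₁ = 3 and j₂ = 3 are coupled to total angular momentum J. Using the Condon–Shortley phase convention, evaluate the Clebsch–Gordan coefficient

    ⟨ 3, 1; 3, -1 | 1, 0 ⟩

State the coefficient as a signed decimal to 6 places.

+√(1/28) ≈ +0.188982

j₁+j₂−J=5  J+j₁−j₂=1  J−j₁+j₂=1  j₁+j₂+J+1=8
(j₁±m₁, j₂±m₂, J±M) = (4,2,2,4,1,1)
P² = 144/7
sum k=1..2:
  [1] −1/24 = -1/24
  [2] +1/12 = 1/12
S = 1/24
C² = P²·S² = 1/28 ; C = +0.188982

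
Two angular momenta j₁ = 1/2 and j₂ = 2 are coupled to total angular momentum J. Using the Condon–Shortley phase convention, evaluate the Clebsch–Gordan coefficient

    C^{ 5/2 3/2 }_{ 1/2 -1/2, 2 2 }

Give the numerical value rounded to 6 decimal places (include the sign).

triangle: 0!·1!·4!/6! = 24/720
(j±m)!: 0!·1!·4!·0!·4!·1! = 576
prefactor² = (2J+1)·Δ·N² = 576/5
  k=0: +1/(0!·0!·1!·4!·0!·0!) = 1/24
Σ = 1/24  ⇒  CG² = 576/5·1/24² = 1/5
CG = +√(1/5) = +0.447214

+√(1/5) = +0.447214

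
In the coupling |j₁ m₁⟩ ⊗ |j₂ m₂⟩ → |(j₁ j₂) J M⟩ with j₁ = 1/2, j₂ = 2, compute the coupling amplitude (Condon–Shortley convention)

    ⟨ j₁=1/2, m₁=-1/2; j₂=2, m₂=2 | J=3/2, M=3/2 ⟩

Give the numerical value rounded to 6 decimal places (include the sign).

triangle: 1!·0!·3!/5! = 6/120
(j±m)!: 0!·1!·4!·0!·3!·0! = 144
prefactor² = (2J+1)·Δ·N² = 144/5
  k=1: −1/(1!·0!·0!·3!·0!·0!) = -1/6
Σ = -1/6  ⇒  CG² = 144/5·(-1/6)² = 4/5
CG = −√(4/5) = -0.894427

−√(4/5) = -0.894427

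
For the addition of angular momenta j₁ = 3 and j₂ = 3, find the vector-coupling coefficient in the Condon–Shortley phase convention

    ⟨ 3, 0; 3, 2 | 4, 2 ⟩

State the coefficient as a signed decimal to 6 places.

+√(3/154) = +0.139573

j₁+j₂−J=2  J+j₁−j₂=4  J−j₁+j₂=4  j₁+j₂+J+1=11
(j₁±m₁, j₂±m₂, J±M) = (3,3,5,1,6,2)
P² = 124416/77
sum k=1..2:
  [1] −1/96 = -1/96
  [2] +1/72 = 1/72
S = 1/288
C² = P²·S² = 3/154 ; C = +0.139573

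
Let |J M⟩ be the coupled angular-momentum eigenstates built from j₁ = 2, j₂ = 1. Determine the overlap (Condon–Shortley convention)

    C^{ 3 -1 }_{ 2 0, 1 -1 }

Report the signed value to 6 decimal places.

+0.632456  (= +√(2/5))

triangle: 0!×4!×2!/7! = 48/5040
(j±m)!: 2!×2!×0!×2!×2!×4! = 384
prefactor² = (2J+1)×Δ×N² = 128/5
  k=0: +1/(0!×0!×2!×0!×2!×2!) = 1/8
Σ = 1/8  ⇒  CG² = 128/5×1/8² = 2/5
CG = +√(2/5) = +0.632456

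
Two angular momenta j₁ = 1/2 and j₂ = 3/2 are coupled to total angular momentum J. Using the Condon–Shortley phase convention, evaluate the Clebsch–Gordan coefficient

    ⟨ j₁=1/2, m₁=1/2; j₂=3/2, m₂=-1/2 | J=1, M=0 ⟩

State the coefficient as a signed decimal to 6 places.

+√(1/2) = +0.707107

triangle: 1!·0!·2!/4! = 2/24
(j±m)!: 1!·0!·1!·2!·1!·1! = 2
prefactor² = (2J+1)·Δ·N² = 1/2
  k=0: +1/(0!·1!·0!·1!·0!·1!) = 1
Σ = 1  ⇒  CG² = 1/2·1² = 1/2
CG = +√(1/2) = +0.707107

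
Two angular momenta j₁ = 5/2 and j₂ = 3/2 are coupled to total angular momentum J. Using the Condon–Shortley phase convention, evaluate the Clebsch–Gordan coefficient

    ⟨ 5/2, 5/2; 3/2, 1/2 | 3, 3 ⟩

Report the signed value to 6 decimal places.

+0.790569  (= +√(5/8))

√[7·1!4!2!/8! · 5!0!2!1!6!0!] = √(1440)
  +(−1)^0/∏(0,1,0,2,4,0)! = 1/48  (running 1/48)
⟨..|..⟩ = √(1440)·(1/48) = +0.790569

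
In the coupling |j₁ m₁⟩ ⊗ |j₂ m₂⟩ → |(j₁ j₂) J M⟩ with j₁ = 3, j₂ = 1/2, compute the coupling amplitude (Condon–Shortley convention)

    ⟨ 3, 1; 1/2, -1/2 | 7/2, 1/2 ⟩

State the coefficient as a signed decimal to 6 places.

+0.654654

triangle: 0!*6!*1!/8! = 720/40320
(j±m)!: 4!*2!*0!*1!*4!*3! = 6912
prefactor² = (2J+1)*Δ*N² = 6912/7
  k=0: +1/(0!*0!*2!*0!*4!*1!) = 1/48
Σ = 1/48  ⇒  CG² = 6912/7*1/48² = 3/7
CG = +√(3/7) = +0.654654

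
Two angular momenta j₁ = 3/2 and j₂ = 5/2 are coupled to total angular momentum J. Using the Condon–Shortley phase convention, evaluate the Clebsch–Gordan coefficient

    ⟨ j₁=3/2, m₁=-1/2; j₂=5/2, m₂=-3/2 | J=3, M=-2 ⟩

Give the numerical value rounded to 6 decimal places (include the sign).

+0.288675

j₁+j₂−J=1  J+j₁−j₂=2  J−j₁+j₂=4  j₁+j₂+J+1=8
(j₁±m₁, j₂±m₂, J±M) = (1,2,1,4,1,5)
P² = 48
sum k=0..1:
  [0] +1/12 = 1/12
  [1] −1/24 = -1/24
S = 1/24
C² = P²·S² = 1/12 ; C = +0.288675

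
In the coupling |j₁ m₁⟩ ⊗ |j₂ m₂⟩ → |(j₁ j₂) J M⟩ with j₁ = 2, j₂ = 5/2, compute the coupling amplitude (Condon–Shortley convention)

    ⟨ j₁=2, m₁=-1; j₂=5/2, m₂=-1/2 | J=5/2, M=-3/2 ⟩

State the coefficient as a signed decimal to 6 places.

triangle: 2!*2!*3!/8! = 24/40320
(j±m)!: 1!*3!*2!*3!*1!*4! = 1728
prefactor² = (2J+1)*Δ*N² = 216/35
  k=1: −1/(1!*1!*2!*1!*0!*2!) = -1/4
  k=2: +1/(2!*0!*1!*0!*1!*3!) = 1/12
Σ = -1/6  ⇒  CG² = 216/35*(-1/6)² = 6/35
CG = −√(6/35) = -0.414039

−√(6/35) ≈ -0.414039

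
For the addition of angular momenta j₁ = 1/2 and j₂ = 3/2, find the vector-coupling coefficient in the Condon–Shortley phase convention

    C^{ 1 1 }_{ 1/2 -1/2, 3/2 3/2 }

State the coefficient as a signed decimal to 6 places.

triangle: 1!×0!×2!/4! = 2/24
(j±m)!: 0!×1!×3!×0!×2!×0! = 12
prefactor² = (2J+1)×Δ×N² = 3
  k=1: −1/(1!×0!×0!×2!×0!×0!) = -1/2
Σ = -1/2  ⇒  CG² = 3×(-1/2)² = 3/4
CG = −√(3/4) = -0.866025

-0.866025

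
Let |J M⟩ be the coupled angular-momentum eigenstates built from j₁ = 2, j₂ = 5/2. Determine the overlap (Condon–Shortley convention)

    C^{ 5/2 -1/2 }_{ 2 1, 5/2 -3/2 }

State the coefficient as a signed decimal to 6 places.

+0.414039

j₁+j₂−J=2  J+j₁−j₂=2  J−j₁+j₂=3  j₁+j₂+J+1=8
(j₁±m₁, j₂±m₂, J±M) = (3,1,1,4,2,3)
P² = 216/35
sum k=0..1:
  [0] +1/4 = 1/4
  [1] −1/12 = -1/12
S = 1/6
C² = P²·S² = 6/35 ; C = +0.414039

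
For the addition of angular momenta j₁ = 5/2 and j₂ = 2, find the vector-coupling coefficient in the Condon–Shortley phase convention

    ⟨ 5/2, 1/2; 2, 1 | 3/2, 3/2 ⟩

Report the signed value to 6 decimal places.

+0.507093  (= +√(9/35))

j₁+j₂−J=3  J+j₁−j₂=2  J−j₁+j₂=1  j₁+j₂+J+1=7
(j₁±m₁, j₂±m₂, J±M) = (3,2,3,1,3,0)
P² = 144/35
sum k=2..2:
  [2] +1/4 = 1/4
S = 1/4
C² = P²·S² = 9/35 ; C = +0.507093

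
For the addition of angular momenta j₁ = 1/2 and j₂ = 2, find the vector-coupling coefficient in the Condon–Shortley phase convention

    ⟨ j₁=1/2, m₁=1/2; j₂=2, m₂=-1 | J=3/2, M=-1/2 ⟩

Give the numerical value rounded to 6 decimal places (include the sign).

+√(3/5) ≈ +0.774597

j₁+j₂−J=1  J+j₁−j₂=0  J−j₁+j₂=3  j₁+j₂+J+1=5
(j₁±m₁, j₂±m₂, J±M) = (1,0,1,3,1,2)
P² = 12/5
sum k=0..0:
  [0] +1/2 = 1/2
S = 1/2
C² = P²·S² = 3/5 ; C = +0.774597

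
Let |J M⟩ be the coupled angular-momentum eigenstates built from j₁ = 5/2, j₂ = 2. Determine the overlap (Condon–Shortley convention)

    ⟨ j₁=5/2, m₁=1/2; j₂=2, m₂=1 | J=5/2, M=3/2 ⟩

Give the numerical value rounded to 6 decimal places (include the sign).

-0.414039

√[6·2!3!2!/8! · 3!2!3!1!4!1!] = √(216/35)
  +(−1)^1/∏(1,1,1,2,2,0)! = -1/4  (running -1/4)
  +(−1)^2/∏(2,0,0,1,3,1)! = 1/12  (running -1/6)
⟨..|..⟩ = √(216/35)·(-1/6) = -0.414039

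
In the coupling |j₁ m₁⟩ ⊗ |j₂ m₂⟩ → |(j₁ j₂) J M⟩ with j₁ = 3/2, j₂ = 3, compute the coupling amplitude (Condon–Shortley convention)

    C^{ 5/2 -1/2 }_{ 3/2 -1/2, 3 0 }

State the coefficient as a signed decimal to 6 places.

j₁+j₂−J=2  J+j₁−j₂=1  J−j₁+j₂=4  j₁+j₂+J+1=8
(j₁±m₁, j₂±m₂, J±M) = (1,2,3,3,2,3)
P² = 216/35
sum k=1..2:
  [1] −1/4 = -1/4
  [2] +1/12 = 1/12
S = -1/6
C² = P²·S² = 6/35 ; C = -0.414039

−√(6/35) = -0.414039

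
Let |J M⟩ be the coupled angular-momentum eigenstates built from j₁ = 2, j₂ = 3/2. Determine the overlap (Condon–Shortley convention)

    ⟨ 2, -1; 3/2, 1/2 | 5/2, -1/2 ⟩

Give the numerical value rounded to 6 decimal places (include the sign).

−√(5/14) ≈ -0.597614

triangle: 1!·3!·2!/7! = 12/5040
(j±m)!: 1!·3!·2!·1!·2!·3! = 144
prefactor² = (2J+1)·Δ·N² = 72/35
  k=0: +1/(0!·1!·3!·2!·0!·0!) = 1/12
  k=1: −1/(1!·0!·2!·1!·1!·1!) = -1/2
Σ = -5/12  ⇒  CG² = 72/35·(-5/12)² = 5/14
CG = −√(5/14) = -0.597614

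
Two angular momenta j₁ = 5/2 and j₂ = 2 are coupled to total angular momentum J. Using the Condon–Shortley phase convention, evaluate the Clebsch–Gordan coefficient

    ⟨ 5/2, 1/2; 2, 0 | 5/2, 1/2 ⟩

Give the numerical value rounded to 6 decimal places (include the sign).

j₁+j₂−J=2  J+j₁−j₂=3  J−j₁+j₂=2  j₁+j₂+J+1=8
(j₁±m₁, j₂±m₂, J±M) = (3,2,2,2,3,2)
P² = 72/35
sum k=0..2:
  [0] +1/8 = 1/8
  [1] −1/2 = -1/2
  [2] +1/24 = 1/24
S = -1/3
C² = P²·S² = 8/35 ; C = -0.478091

-0.478091  (= −√(8/35))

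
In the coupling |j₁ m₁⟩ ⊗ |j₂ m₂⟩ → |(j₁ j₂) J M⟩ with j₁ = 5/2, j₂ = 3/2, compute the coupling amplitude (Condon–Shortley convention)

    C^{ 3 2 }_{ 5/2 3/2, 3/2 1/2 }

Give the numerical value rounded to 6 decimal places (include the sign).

+√(1/12) = +0.288675

√[7·1!4!2!/8! · 4!1!2!1!5!1!] = √(48)
  +(−1)^0/∏(0,1,1,2,3,0)! = 1/12  (running 1/12)
  +(−1)^1/∏(1,0,0,1,4,1)! = -1/24  (running 1/24)
⟨..|..⟩ = √(48)·(1/24) = +0.288675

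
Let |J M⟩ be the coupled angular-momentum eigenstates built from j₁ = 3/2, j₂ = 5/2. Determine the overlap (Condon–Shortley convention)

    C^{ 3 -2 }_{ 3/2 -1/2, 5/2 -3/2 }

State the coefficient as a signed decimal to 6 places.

+√(1/12) ≈ +0.288675

√[7·1!2!4!/8! · 1!2!1!4!1!5!] = √(48)
  +(−1)^0/∏(0,1,2,1,0,3)! = 1/12  (running 1/12)
  +(−1)^1/∏(1,0,1,0,1,4)! = -1/24  (running 1/24)
⟨..|..⟩ = √(48)·(1/24) = +0.288675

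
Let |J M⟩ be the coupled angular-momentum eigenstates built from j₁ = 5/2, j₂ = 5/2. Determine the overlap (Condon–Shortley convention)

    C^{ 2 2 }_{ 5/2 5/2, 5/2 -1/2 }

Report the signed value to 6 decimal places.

triangle: 3!·2!·2!/8! = 24/40320
(j±m)!: 5!·0!·2!·3!·4!·0! = 34560
prefactor² = (2J+1)·Δ·N² = 720/7
  k=0: +1/(0!·3!·0!·2!·2!·0!) = 1/24
Σ = 1/24  ⇒  CG² = 720/7·1/24² = 5/28
CG = +√(5/28) = +0.422577

+√(5/28) ≈ +0.422577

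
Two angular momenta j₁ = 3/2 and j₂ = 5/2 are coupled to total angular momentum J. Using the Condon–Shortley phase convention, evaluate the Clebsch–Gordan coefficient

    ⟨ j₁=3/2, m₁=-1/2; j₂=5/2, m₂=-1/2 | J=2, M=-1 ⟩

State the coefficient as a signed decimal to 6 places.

triangle: 2!·1!·3!/7! = 12/5040
(j±m)!: 1!·2!·2!·3!·1!·3! = 144
prefactor² = (2J+1)·Δ·N² = 12/7
  k=1: −1/(1!·1!·1!·1!·0!·2!) = -1/2
  k=2: +1/(2!·0!·0!·0!·1!·3!) = 1/12
Σ = -5/12  ⇒  CG² = 12/7·(-5/12)² = 25/84
CG = −√(25/84) = -0.545545

-0.545545  (= −√(25/84))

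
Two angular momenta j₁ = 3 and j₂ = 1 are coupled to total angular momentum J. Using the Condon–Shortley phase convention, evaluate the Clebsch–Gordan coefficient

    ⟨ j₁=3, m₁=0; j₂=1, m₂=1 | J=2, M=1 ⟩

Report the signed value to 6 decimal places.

√[5·2!4!0!/7! · 3!3!2!0!3!1!] = √(144/7)
  +(−1)^2/∏(2,0,1,0,3,0)! = 1/12  (running 1/12)
⟨..|..⟩ = √(144/7)·(1/12) = +0.377964

+√(1/7) ≈ +0.377964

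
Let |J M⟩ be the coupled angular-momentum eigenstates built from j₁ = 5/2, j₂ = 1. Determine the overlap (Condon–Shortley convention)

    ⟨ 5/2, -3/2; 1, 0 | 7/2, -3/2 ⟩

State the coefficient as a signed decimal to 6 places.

+0.690066  (= +√(10/21))

j₁+j₂−J=0  J+j₁−j₂=5  J−j₁+j₂=2  j₁+j₂+J+1=8
(j₁±m₁, j₂±m₂, J±M) = (1,4,1,1,2,5)
P² = 1920/7
sum k=0..0:
  [0] +1/24 = 1/24
S = 1/24
C² = P²·S² = 10/21 ; C = +0.690066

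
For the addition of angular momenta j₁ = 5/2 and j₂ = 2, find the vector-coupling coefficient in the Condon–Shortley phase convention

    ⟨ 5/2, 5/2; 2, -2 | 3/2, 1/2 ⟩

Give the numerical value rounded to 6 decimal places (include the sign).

+0.617213

j₁+j₂−J=3  J+j₁−j₂=2  J−j₁+j₂=1  j₁+j₂+J+1=7
(j₁±m₁, j₂±m₂, J±M) = (5,0,0,4,2,1)
P² = 384/7
sum k=0..0:
  [0] +1/12 = 1/12
S = 1/12
C² = P²·S² = 8/21 ; C = +0.617213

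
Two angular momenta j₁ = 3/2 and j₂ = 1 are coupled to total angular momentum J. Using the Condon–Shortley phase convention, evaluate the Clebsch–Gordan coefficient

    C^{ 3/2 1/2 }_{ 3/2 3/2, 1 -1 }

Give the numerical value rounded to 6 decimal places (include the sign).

+0.632456

triangle: 1!×2!×1!/5! = 2/120
(j±m)!: 3!×0!×0!×2!×2!×1! = 24
prefactor² = (2J+1)×Δ×N² = 8/5
  k=0: +1/(0!×1!×0!×0!×2!×1!) = 1/2
Σ = 1/2  ⇒  CG² = 8/5×1/2² = 2/5
CG = +√(2/5) = +0.632456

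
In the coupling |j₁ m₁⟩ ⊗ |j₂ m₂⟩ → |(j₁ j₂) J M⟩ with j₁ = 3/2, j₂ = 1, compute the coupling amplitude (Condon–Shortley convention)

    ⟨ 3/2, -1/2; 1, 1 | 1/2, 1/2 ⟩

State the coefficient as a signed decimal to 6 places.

+√(1/6) = +0.408248

√[2·2!1!0!/4! · 1!2!2!0!1!0!] = √(2/3)
  +(−1)^2/∏(2,0,0,0,1,0)! = 1/2  (running 1/2)
⟨..|..⟩ = √(2/3)·(1/2) = +0.408248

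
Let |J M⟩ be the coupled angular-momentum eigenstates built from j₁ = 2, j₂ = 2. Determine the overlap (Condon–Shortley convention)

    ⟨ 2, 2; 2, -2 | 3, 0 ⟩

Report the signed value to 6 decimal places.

j₁+j₂−J=1  J+j₁−j₂=3  J−j₁+j₂=3  j₁+j₂+J+1=8
(j₁±m₁, j₂±m₂, J±M) = (4,0,0,4,3,3)
P² = 648/5
sum k=0..0:
  [0] +1/36 = 1/36
S = 1/36
C² = P²·S² = 1/10 ; C = +0.316228

+0.316228  (= +√(1/10))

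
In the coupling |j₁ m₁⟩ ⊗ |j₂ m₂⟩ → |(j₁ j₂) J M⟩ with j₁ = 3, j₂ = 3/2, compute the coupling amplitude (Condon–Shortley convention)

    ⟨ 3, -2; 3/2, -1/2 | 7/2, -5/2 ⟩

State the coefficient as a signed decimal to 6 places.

triangle: 1!·5!·2!/9! = 240/362880
(j±m)!: 1!·5!·1!·2!·1!·6! = 172800
prefactor² = (2J+1)·Δ·N² = 6400/7
  k=0: +1/(0!·1!·5!·1!·0!·1!) = 1/120
  k=1: −1/(1!·0!·4!·0!·1!·2!) = -1/48
Σ = -1/80  ⇒  CG² = 6400/7·(-1/80)² = 1/7
CG = −√(1/7) = -0.377964

-0.377964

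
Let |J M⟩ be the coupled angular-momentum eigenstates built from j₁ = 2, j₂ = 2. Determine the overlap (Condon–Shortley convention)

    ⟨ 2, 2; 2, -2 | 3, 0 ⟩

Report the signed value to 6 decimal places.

j₁+j₂−J=1  J+j₁−j₂=3  J−j₁+j₂=3  j₁+j₂+J+1=8
(j₁±m₁, j₂±m₂, J±M) = (4,0,0,4,3,3)
P² = 648/5
sum k=0..0:
  [0] +1/36 = 1/36
S = 1/36
C² = P²·S² = 1/10 ; C = +0.316228

+0.316228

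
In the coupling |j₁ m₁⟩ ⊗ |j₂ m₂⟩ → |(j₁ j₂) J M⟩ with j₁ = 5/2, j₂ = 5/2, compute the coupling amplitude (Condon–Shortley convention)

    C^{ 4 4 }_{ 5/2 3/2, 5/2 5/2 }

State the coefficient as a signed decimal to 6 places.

√[9·1!4!4!/10! · 4!1!5!0!8!0!] = √(165888)
  +(−1)^1/∏(1,0,0,4,4,0)! = -1/576  (running -1/576)
⟨..|..⟩ = √(165888)·(-1/576) = -0.707107

−√(1/2) ≈ -0.707107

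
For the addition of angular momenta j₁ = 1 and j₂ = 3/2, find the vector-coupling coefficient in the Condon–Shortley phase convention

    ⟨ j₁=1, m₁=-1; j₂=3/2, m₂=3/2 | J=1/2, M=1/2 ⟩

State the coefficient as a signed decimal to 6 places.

j₁+j₂−J=2  J+j₁−j₂=0  J−j₁+j₂=1  j₁+j₂+J+1=4
(j₁±m₁, j₂±m₂, J±M) = (0,2,3,0,1,0)
P² = 2
sum k=2..2:
  [2] +1/2 = 1/2
S = 1/2
C² = P²·S² = 1/2 ; C = +0.707107

+0.707107  (= +√(1/2))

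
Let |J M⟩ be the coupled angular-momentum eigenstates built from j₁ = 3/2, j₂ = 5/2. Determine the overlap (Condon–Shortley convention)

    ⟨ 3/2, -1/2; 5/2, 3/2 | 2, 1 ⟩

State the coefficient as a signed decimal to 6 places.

triangle: 2!·1!·3!/7! = 12/5040
(j±m)!: 1!·2!·4!·1!·3!·1! = 288
prefactor² = (2J+1)·Δ·N² = 24/7
  k=1: −1/(1!·1!·1!·3!·0!·0!) = -1/6
  k=2: +1/(2!·0!·0!·2!·1!·1!) = 1/4
Σ = 1/12  ⇒  CG² = 24/7·1/12² = 1/42
CG = +√(1/42) = +0.154303

+0.154303  (= +√(1/42))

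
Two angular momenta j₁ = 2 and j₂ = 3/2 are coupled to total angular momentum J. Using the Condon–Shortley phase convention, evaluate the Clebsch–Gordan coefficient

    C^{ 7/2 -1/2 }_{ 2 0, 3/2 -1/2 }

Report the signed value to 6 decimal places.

+√(18/35) = +0.717137

j₁+j₂−J=0  J+j₁−j₂=4  J−j₁+j₂=3  j₁+j₂+J+1=8
(j₁±m₁, j₂±m₂, J±M) = (2,2,1,2,3,4)
P² = 1152/35
sum k=0..0:
  [0] +1/8 = 1/8
S = 1/8
C² = P²·S² = 18/35 ; C = +0.717137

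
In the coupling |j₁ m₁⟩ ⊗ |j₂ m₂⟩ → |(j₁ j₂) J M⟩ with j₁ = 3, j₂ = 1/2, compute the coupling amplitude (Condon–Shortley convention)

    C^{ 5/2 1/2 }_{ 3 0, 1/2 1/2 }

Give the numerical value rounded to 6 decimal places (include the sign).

triangle: 1!×5!×0!/7! = 120/5040
(j±m)!: 3!×3!×1!×0!×3!×2! = 432
prefactor² = (2J+1)×Δ×N² = 432/7
  k=1: −1/(1!×0!×2!×0!×3!×0!) = -1/12
Σ = -1/12  ⇒  CG² = 432/7×(-1/12)² = 3/7
CG = −√(3/7) = -0.654654

−√(3/7) ≈ -0.654654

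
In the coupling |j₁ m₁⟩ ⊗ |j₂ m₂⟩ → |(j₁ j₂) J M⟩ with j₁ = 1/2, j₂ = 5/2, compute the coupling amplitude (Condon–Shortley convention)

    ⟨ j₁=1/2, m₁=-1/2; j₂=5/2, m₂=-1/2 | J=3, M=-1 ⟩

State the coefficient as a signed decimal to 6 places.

j₁+j₂−J=0  J+j₁−j₂=1  J−j₁+j₂=5  j₁+j₂+J+1=7
(j₁±m₁, j₂±m₂, J±M) = (0,1,2,3,2,4)
P² = 96
sum k=0..0:
  [0] +1/12 = 1/12
S = 1/12
C² = P²·S² = 2/3 ; C = +0.816497

+√(2/3) = +0.816497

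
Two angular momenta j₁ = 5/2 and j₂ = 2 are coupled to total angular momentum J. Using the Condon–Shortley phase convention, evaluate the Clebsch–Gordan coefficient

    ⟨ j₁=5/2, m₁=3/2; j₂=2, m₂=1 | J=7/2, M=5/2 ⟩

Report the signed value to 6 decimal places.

+√(1/63) ≈ +0.125988

triangle: 1!×4!×3!/9! = 144/362880
(j±m)!: 4!×1!×3!×1!×6!×1! = 103680
prefactor² = (2J+1)×Δ×N² = 2304/7
  k=0: +1/(0!×1!×1!×3!×3!×0!) = 1/36
  k=1: −1/(1!×0!×0!×2!×4!×1!) = -1/48
Σ = 1/144  ⇒  CG² = 2304/7×1/144² = 1/63
CG = +√(1/63) = +0.125988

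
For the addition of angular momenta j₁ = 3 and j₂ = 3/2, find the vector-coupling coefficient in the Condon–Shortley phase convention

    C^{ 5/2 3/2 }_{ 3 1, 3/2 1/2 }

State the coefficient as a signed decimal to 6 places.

−√(7/20) ≈ -0.591608

triangle: 2!·4!·1!/8! = 48/40320
(j±m)!: 4!·2!·2!·1!·4!·1! = 2304
prefactor² = (2J+1)·Δ·N² = 576/35
  k=1: −1/(1!·1!·1!·1!·3!·0!) = -1/6
  k=2: +1/(2!·0!·0!·0!·4!·1!) = 1/48
Σ = -7/48  ⇒  CG² = 576/35·(-7/48)² = 7/20
CG = −√(7/20) = -0.591608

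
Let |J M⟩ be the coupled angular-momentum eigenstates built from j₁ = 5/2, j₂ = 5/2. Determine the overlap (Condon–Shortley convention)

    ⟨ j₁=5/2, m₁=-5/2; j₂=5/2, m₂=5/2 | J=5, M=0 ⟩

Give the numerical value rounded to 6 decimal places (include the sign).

+√(1/252) = +0.062994

j₁+j₂−J=0  J+j₁−j₂=5  J−j₁+j₂=5  j₁+j₂+J+1=11
(j₁±m₁, j₂±m₂, J±M) = (0,5,5,0,5,5)
P² = 5760000/7
sum k=0..0:
  [0] +1/14400 = 1/14400
S = 1/14400
C² = P²·S² = 1/252 ; C = +0.062994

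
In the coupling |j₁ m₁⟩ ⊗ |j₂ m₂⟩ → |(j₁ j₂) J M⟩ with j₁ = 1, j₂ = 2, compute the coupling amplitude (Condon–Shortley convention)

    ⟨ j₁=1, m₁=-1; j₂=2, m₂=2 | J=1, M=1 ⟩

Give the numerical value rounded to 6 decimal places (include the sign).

+0.774597

triangle: 2!·0!·2!/5! = 4/120
(j±m)!: 0!·2!·4!·0!·2!·0! = 96
prefactor² = (2J+1)·Δ·N² = 48/5
  k=2: +1/(2!·0!·0!·2!·0!·0!) = 1/4
Σ = 1/4  ⇒  CG² = 48/5·1/4² = 3/5
CG = +√(3/5) = +0.774597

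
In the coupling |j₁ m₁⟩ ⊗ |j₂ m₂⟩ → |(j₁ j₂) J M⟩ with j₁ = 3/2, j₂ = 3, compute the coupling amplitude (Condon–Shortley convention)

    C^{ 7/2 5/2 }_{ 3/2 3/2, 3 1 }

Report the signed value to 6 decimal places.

√[8·1!2!5!/9! · 3!0!4!2!6!1!] = √(7680/7)
  +(−1)^0/∏(0,1,0,4,2,1)! = 1/48  (running 1/48)
⟨..|..⟩ = √(7680/7)·(1/48) = +0.690066

+0.690066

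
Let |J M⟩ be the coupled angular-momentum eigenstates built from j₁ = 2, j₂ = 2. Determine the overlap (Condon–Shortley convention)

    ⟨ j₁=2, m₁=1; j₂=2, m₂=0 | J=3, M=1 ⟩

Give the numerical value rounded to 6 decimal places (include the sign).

j₁+j₂−J=1  J+j₁−j₂=3  J−j₁+j₂=3  j₁+j₂+J+1=8
(j₁±m₁, j₂±m₂, J±M) = (3,1,2,2,4,2)
P² = 36/5
sum k=0..1:
  [0] +1/4 = 1/4
  [1] −1/12 = -1/12
S = 1/6
C² = P²·S² = 1/5 ; C = +0.447214

+√(1/5) = +0.447214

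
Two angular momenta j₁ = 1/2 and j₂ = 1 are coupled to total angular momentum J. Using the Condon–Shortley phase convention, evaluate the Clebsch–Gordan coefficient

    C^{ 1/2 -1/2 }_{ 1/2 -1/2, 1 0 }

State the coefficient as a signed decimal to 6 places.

triangle: 1!*0!*1!/3! = 1/6
(j±m)!: 0!*1!*1!*1!*0!*1! = 1
prefactor² = (2J+1)*Δ*N² = 1/3
  k=1: −1/(1!*0!*0!*0!*0!*1!) = -1
Σ = -1  ⇒  CG² = 1/3*(-1)² = 1/3
CG = −√(1/3) = -0.577350

−√(1/3) = -0.577350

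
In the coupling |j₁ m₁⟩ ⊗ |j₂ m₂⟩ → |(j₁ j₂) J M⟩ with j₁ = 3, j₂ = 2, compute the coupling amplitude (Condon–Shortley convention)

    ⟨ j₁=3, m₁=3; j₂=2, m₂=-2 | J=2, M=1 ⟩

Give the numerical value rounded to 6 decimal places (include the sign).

triangle: 3!*3!*1!/8! = 36/40320
(j±m)!: 6!*0!*0!*4!*3!*1! = 103680
prefactor² = (2J+1)*Δ*N² = 3240/7
  k=0: +1/(0!*3!*0!*0!*3!*1!) = 1/36
Σ = 1/36  ⇒  CG² = 3240/7*1/36² = 5/14
CG = +√(5/14) = +0.597614

+√(5/14) ≈ +0.597614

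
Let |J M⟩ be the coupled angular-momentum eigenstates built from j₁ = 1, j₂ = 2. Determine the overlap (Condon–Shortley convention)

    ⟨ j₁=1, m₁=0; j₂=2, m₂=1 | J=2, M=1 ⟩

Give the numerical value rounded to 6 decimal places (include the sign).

j₁+j₂−J=1  J+j₁−j₂=1  J−j₁+j₂=3  j₁+j₂+J+1=6
(j₁±m₁, j₂±m₂, J±M) = (1,1,3,1,3,1)
P² = 3/2
sum k=0..1:
  [0] +1/6 = 1/6
  [1] −1/2 = -1/2
S = -1/3
C² = P²·S² = 1/6 ; C = -0.408248

-0.408248  (= −√(1/6))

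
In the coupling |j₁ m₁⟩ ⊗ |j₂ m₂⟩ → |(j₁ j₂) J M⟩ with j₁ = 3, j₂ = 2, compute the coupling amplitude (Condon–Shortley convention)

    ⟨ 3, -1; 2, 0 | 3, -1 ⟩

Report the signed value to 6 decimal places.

−√(3/20) ≈ -0.387298

triangle: 2!*4!*2!/9! = 96/362880
(j±m)!: 2!*4!*2!*2!*2!*4! = 9216
prefactor² = (2J+1)*Δ*N² = 256/15
  k=0: +1/(0!*2!*4!*2!*0!*0!) = 1/96
  k=1: −1/(1!*1!*3!*1!*1!*1!) = -1/6
  k=2: +1/(2!*0!*2!*0!*2!*2!) = 1/16
Σ = -3/32  ⇒  CG² = 256/15*(-3/32)² = 3/20
CG = −√(3/20) = -0.387298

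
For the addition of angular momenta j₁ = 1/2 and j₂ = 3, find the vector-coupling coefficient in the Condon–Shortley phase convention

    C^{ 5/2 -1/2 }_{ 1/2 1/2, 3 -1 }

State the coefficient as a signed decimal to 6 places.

+0.755929

triangle: 1!×0!×5!/7! = 120/5040
(j±m)!: 1!×0!×2!×4!×2!×3! = 576
prefactor² = (2J+1)×Δ×N² = 576/7
  k=0: +1/(0!×1!×0!×2!×0!×3!) = 1/12
Σ = 1/12  ⇒  CG² = 576/7×1/12² = 4/7
CG = +√(4/7) = +0.755929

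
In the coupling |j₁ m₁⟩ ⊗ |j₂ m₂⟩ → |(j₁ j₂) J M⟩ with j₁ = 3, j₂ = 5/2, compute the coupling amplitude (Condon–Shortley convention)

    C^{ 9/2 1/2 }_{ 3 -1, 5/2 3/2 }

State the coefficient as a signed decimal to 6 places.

-0.594588  (= −√(35/99))

triangle: 1!×5!×4!/11! = 2880/39916800
(j±m)!: 2!×4!×4!×1!×5!×4! = 3317760
prefactor² = (2J+1)×Δ×N² = 184320/77
  k=0: +1/(0!×1!×4!×4!×1!×0!) = 1/576
  k=1: −1/(1!×0!×3!×3!×2!×1!) = -1/72
Σ = -7/576  ⇒  CG² = 184320/77×(-7/576)² = 35/99
CG = −√(35/99) = -0.594588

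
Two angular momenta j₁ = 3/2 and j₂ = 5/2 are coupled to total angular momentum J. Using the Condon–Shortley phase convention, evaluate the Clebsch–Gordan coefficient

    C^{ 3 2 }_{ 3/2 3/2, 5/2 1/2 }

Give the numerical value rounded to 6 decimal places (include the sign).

+√(1/2) = +0.707107

√[7·1!2!4!/8! · 3!0!3!2!5!1!] = √(72)
  +(−1)^0/∏(0,1,0,3,2,1)! = 1/12  (running 1/12)
⟨..|..⟩ = √(72)·(1/12) = +0.707107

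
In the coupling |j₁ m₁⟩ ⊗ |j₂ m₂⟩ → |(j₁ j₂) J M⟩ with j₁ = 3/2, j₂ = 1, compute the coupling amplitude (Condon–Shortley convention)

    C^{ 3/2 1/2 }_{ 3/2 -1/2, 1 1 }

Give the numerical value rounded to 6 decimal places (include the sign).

-0.730297  (= −√(8/15))

triangle: 1!*2!*1!/5! = 2/120
(j±m)!: 1!*2!*2!*0!*2!*1! = 8
prefactor² = (2J+1)*Δ*N² = 8/15
  k=1: −1/(1!*0!*1!*1!*1!*0!) = -1
Σ = -1  ⇒  CG² = 8/15*(-1)² = 8/15
CG = −√(8/15) = -0.730297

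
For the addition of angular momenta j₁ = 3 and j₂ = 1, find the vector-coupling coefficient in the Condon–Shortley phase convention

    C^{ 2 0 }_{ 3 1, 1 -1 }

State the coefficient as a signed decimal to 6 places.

√[5·2!4!0!/7! · 4!2!0!2!2!2!] = √(128/7)
  +(−1)^0/∏(0,2,2,0,2,0)! = 1/8  (running 1/8)
⟨..|..⟩ = √(128/7)·(1/8) = +0.534522

+0.534522  (= +√(2/7))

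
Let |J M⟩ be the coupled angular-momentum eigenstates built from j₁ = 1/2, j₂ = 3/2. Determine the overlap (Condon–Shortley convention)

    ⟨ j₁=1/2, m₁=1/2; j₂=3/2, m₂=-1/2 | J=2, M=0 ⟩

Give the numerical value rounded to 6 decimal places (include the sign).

√[5·0!1!3!/5! · 1!0!1!2!2!2!] = √(2)
  +(−1)^0/∏(0,0,0,1,1,2)! = 1/2  (running 1/2)
⟨..|..⟩ = √(2)·(1/2) = +0.707107

+0.707107  (= +√(1/2))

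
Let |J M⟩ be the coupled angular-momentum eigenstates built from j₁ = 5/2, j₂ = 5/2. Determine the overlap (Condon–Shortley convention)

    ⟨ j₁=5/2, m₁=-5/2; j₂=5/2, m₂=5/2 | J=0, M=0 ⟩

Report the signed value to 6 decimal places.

triangle: 5!*0!*0!/6! = 120/720
(j±m)!: 0!*5!*5!*0!*0!*0! = 14400
prefactor² = (2J+1)*Δ*N² = 2400
  k=5: −1/(5!*0!*0!*0!*0!*0!) = -1/120
Σ = -1/120  ⇒  CG² = 2400*(-1/120)² = 1/6
CG = −√(1/6) = -0.408248

-0.408248  (= −√(1/6))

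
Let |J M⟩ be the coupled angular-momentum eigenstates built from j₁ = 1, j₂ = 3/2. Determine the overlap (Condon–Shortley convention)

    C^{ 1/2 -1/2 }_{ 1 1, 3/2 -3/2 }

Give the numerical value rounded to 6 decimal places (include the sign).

+√(1/2) ≈ +0.707107

√[2·2!0!1!/4! · 2!0!0!3!0!1!] = √(2)
  +(−1)^0/∏(0,2,0,0,0,1)! = 1/2  (running 1/2)
⟨..|..⟩ = √(2)·(1/2) = +0.707107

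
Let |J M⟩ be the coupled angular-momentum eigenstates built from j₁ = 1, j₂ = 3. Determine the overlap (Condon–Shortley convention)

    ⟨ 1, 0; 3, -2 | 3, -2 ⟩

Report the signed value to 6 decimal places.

+√(1/3) = +0.577350

j₁+j₂−J=1  J+j₁−j₂=1  J−j₁+j₂=5  j₁+j₂+J+1=8
(j₁±m₁, j₂±m₂, J±M) = (1,1,1,5,1,5)
P² = 300
sum k=0..1:
  [0] +1/24 = 1/24
  [1] −1/120 = -1/120
S = 1/30
C² = P²·S² = 1/3 ; C = +0.577350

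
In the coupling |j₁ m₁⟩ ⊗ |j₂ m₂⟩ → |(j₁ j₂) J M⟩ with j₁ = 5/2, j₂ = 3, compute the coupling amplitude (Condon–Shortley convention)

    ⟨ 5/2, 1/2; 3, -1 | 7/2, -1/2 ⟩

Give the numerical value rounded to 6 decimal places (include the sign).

-0.125988

triangle: 2!·3!·4!/10! = 288/3628800
(j±m)!: 3!·2!·2!·4!·3!·4! = 82944
prefactor² = (2J+1)·Δ·N² = 9216/175
  k=0: +1/(0!·2!·2!·2!·1!·2!) = 1/16
  k=1: −1/(1!·1!·1!·1!·2!·3!) = -1/12
  k=2: +1/(2!·0!·0!·0!·3!·4!) = 1/288
Σ = -5/288  ⇒  CG² = 9216/175·(-5/288)² = 1/63
CG = −√(1/63) = -0.125988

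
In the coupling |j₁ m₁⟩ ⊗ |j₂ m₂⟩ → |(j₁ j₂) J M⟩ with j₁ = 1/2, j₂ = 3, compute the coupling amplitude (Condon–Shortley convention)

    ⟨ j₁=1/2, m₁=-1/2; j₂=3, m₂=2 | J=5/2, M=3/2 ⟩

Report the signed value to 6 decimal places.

j₁+j₂−J=1  J+j₁−j₂=0  J−j₁+j₂=5  j₁+j₂+J+1=7
(j₁±m₁, j₂±m₂, J±M) = (0,1,5,1,4,1)
P² = 2880/7
sum k=1..1:
  [1] −1/24 = -1/24
S = -1/24
C² = P²·S² = 5/7 ; C = -0.845154

−√(5/7) ≈ -0.845154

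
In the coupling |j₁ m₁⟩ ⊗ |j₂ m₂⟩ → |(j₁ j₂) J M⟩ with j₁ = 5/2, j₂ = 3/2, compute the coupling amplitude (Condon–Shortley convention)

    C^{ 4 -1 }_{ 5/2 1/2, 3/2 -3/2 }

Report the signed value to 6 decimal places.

triangle: 0!×5!×3!/9! = 720/362880
(j±m)!: 3!×2!×0!×3!×3!×5! = 51840
prefactor² = (2J+1)×Δ×N² = 6480/7
  k=0: +1/(0!×0!×2!×0!×3!×3!) = 1/72
Σ = 1/72  ⇒  CG² = 6480/7×1/72² = 5/28
CG = +√(5/28) = +0.422577

+0.422577  (= +√(5/28))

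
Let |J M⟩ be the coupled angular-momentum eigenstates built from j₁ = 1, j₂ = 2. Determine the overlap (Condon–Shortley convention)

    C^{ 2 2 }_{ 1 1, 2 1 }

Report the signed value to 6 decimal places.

triangle: 1!×1!×3!/6! = 6/720
(j±m)!: 2!×0!×3!×1!×4!×0! = 288
prefactor² = (2J+1)×Δ×N² = 12
  k=0: +1/(0!×1!×0!×3!×1!×0!) = 1/6
Σ = 1/6  ⇒  CG² = 12×1/6² = 1/3
CG = +√(1/3) = +0.577350

+√(1/3) ≈ +0.577350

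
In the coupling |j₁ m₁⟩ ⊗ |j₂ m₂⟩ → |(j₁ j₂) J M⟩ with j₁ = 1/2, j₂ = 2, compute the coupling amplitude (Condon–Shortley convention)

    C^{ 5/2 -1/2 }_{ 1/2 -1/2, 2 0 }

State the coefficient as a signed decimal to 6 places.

√[6·0!1!4!/6! · 0!1!2!2!2!3!] = √(48/5)
  +(−1)^0/∏(0,0,1,2,0,2)! = 1/4  (running 1/4)
⟨..|..⟩ = √(48/5)·(1/4) = +0.774597

+0.774597  (= +√(3/5))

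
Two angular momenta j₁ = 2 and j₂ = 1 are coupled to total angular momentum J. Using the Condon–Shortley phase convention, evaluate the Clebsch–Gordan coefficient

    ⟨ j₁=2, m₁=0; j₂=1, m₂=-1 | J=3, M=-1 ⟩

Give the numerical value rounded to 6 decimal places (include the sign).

√[7·0!4!2!/7! · 2!2!0!2!2!4!] = √(128/5)
  +(−1)^0/∏(0,0,2,0,2,2)! = 1/8  (running 1/8)
⟨..|..⟩ = √(128/5)·(1/8) = +0.632456

+√(2/5) ≈ +0.632456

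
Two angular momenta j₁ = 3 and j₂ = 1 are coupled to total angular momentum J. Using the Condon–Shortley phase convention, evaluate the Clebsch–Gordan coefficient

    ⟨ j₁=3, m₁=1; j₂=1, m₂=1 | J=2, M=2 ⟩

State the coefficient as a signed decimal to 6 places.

+√(1/21) ≈ +0.218218

√[5·2!4!0!/7! · 4!2!2!0!4!0!] = √(768/7)
  +(−1)^2/∏(2,0,0,0,4,0)! = 1/48  (running 1/48)
⟨..|..⟩ = √(768/7)·(1/48) = +0.218218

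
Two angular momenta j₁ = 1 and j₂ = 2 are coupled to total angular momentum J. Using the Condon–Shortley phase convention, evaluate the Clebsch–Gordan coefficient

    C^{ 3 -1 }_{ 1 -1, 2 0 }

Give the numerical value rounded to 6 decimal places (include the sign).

j₁+j₂−J=0  J+j₁−j₂=2  J−j₁+j₂=4  j₁+j₂+J+1=7
(j₁±m₁, j₂±m₂, J±M) = (0,2,2,2,2,4)
P² = 128/5
sum k=0..0:
  [0] +1/8 = 1/8
S = 1/8
C² = P²·S² = 2/5 ; C = +0.632456

+0.632456  (= +√(2/5))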